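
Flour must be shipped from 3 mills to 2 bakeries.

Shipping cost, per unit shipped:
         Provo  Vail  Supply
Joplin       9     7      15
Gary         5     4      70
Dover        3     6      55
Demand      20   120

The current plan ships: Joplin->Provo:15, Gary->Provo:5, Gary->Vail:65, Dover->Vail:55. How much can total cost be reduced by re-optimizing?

Current plan cost = 15·9 + 5·5 + 65·4 + 55·6 = 750.
Optimal plan:
  Joplin to Vail: 15 × 7 = 105
  Gary to Vail: 70 × 4 = 280
  Dover to Provo: 20 × 3 = 60
  Dover to Vail: 35 × 6 = 210
Optimal cost = 655.
Saving = 750 − 655 = 95.

95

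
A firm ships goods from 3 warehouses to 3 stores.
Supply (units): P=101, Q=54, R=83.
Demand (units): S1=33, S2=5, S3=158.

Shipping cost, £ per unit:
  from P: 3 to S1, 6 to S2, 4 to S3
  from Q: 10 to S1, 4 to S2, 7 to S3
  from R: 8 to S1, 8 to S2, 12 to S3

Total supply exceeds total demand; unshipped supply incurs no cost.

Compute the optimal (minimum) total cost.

An optimal shipping plan:
  P→S3: 101 × £4 = £404
  Q→S3: 54 × £7 = £378
  R→S1: 33 × £8 = £264
  R→S2: 5 × £8 = £40
  R→S3: 3 × £12 = £36
Total = 404 + 378 + 264 + 40 + 36 = £1122.

1122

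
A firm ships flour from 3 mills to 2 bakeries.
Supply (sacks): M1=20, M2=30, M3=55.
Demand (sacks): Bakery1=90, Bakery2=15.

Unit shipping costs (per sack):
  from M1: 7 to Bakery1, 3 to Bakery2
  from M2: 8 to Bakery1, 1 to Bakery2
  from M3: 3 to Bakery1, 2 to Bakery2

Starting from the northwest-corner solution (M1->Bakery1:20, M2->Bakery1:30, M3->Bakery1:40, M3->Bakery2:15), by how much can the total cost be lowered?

Current plan cost = 20·7 + 30·8 + 40·3 + 15·2 = 530.
Optimal plan:
  M1–Bakery1: 20 × 7 = 140
  M2–Bakery1: 15 × 8 = 120
  M2–Bakery2: 15 × 1 = 15
  M3–Bakery1: 55 × 3 = 165
Optimal cost = 440.
Saving = 530 − 440 = 90.

90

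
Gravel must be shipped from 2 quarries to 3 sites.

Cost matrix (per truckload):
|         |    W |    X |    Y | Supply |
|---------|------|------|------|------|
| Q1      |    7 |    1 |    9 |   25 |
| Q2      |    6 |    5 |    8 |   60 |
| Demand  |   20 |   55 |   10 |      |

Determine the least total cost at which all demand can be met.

375

One minimum-cost allocation:
  Q1 to X: 25 × 1 = 25
  Q2 to W: 20 × 6 = 120
  Q2 to X: 30 × 5 = 150
  Q2 to Y: 10 × 8 = 80
Total = 25 + 120 + 150 + 80 = 375.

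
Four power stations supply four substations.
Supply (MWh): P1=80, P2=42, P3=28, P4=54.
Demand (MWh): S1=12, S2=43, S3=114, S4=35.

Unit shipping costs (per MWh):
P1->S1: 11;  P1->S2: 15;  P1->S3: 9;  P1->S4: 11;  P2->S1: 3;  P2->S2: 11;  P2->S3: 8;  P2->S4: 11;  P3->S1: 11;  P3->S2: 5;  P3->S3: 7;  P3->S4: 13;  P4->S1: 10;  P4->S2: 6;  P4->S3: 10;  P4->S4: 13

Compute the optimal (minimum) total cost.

An optimal shipping plan:
  P1->S3: 45 MWh
  P1->S4: 35 MWh
  P2->S1: 12 MWh
  P2->S3: 30 MWh
  P3->S3: 28 MWh
  P4->S2: 43 MWh
  P4->S3: 11 MWh
Total cost = 1630.

1630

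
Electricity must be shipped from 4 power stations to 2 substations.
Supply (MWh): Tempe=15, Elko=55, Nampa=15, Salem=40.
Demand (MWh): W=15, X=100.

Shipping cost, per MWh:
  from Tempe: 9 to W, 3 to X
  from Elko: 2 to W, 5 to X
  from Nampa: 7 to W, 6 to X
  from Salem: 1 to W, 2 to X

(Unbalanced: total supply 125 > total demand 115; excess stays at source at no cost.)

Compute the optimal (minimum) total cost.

Optimal allocation:
  Tempe–X: 15 × 3 = 45
  Elko–W: 15 × 2 = 30
  Elko–X: 40 × 5 = 200
  Nampa–X: 5 × 6 = 30
  Salem–X: 40 × 2 = 80
Total = 45 + 30 + 200 + 30 + 80 = 385.

385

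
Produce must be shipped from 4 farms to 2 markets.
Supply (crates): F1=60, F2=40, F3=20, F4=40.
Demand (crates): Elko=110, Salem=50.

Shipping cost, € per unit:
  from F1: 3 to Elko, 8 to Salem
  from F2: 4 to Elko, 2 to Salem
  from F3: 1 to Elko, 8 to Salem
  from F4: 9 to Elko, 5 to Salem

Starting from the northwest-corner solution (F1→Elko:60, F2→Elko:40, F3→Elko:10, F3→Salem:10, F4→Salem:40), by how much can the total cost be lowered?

90

Current plan cost = 60·3 + 40·4 + 10·1 + 10·8 + 40·5 = €630.
Optimal plan:
  F1–Elko: 60 × €3 = €180
  F2–Elko: 30 × €4 = €120
  F2–Salem: 10 × €2 = €20
  F3–Elko: 20 × €1 = €20
  F4–Salem: 40 × €5 = €200
Optimal cost = €540.
Saving = 630 − 540 = €90.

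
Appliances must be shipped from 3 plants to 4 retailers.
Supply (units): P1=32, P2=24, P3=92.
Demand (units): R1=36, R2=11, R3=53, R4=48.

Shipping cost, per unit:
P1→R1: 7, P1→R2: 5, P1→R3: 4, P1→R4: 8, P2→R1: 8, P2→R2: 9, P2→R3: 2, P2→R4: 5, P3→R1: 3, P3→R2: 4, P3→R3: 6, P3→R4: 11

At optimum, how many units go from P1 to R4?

24

Optimal shipments:
  P1 to R3: 8 × 4 = 32
  P1 to R4: 24 × 8 = 192
  P2 to R4: 24 × 5 = 120
  P3 to R1: 36 × 3 = 108
  P3 to R2: 11 × 4 = 44
  P3 to R3: 45 × 6 = 270
Total cost = 766.
So P1→R4 carries 24 units.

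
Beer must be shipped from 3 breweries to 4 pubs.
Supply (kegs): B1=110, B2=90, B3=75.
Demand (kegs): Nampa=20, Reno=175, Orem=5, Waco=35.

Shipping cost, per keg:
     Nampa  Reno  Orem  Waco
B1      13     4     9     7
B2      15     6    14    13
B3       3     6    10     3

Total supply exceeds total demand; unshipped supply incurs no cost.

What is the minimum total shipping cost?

1045

One minimum-cost allocation:
  B1->Reno: 110 × 4 = 440
  B2->Reno: 65 × 6 = 390
  B3->Nampa: 20 × 3 = 60
  B3->Orem: 5 × 10 = 50
  B3->Waco: 35 × 3 = 105
Total = 440 + 390 + 60 + 50 + 105 = 1045.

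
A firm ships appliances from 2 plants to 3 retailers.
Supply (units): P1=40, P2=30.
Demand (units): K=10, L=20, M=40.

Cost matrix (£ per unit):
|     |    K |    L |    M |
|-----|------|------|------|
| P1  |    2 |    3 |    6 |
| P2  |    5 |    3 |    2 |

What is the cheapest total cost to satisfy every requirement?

A cheapest plan:
  P1->K: 10 × £2 = £20
  P1->L: 20 × £3 = £60
  P1->M: 10 × £6 = £60
  P2->M: 30 × £2 = £60
Total = 20 + 60 + 60 + 60 = £200.

200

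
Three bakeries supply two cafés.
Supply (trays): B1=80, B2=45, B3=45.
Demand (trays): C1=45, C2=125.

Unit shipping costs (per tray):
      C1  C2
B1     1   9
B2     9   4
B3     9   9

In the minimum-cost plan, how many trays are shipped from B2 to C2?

45

Optimal shipments:
  B1→C1: 45 × 1 = 45
  B1→C2: 35 × 9 = 315
  B2→C2: 45 × 4 = 180
  B3→C2: 45 × 9 = 405
Total cost = 945.
So B2→C2 carries 45 trays.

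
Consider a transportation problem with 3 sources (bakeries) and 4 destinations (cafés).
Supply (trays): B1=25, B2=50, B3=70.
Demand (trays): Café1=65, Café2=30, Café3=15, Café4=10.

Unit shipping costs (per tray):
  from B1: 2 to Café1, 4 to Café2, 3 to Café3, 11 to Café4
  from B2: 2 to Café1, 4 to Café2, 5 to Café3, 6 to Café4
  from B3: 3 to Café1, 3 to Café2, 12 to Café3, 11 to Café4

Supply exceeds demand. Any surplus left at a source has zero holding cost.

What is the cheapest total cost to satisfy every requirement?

340

An optimal shipping plan:
  B1 to Café1: 10 × 2 = 20
  B1 to Café3: 15 × 3 = 45
  B2 to Café1: 40 × 2 = 80
  B2 to Café4: 10 × 6 = 60
  B3 to Café1: 15 × 3 = 45
  B3 to Café2: 30 × 3 = 90
Total = 20 + 45 + 80 + 60 + 45 + 90 = 340.
(Supply check: B1 ships 25; B2 ships 50; B3 ships 45.)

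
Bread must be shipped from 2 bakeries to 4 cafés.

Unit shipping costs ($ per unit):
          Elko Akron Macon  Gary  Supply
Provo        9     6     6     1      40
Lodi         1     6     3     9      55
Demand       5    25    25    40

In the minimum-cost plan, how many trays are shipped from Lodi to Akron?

Optimal shipments:
  Provo->Gary: 40 × $1 = $40
  Lodi->Elko: 5 × $1 = $5
  Lodi->Akron: 25 × $6 = $150
  Lodi->Macon: 25 × $3 = $75
Total cost = $270.
So Lodi→Akron carries 25 trays.

25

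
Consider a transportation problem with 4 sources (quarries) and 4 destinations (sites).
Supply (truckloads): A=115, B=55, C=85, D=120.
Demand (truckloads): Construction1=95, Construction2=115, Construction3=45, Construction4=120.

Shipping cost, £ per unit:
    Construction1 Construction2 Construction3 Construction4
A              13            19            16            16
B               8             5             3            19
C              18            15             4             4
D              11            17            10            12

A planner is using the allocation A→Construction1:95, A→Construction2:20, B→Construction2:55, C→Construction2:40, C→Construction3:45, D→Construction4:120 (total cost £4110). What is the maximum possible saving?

330

Current plan cost = 95·13 + 20·19 + 55·5 + 40·15 + 45·4 + 120·12 = £4110.
Optimal plan:
  A to Construction1: 55 × £13 = £715
  A to Construction2: 60 × £19 = £1140
  B to Construction2: 55 × £5 = £275
  C to Construction4: 85 × £4 = £340
  D to Construction1: 40 × £11 = £440
  D to Construction3: 45 × £10 = £450
  D to Construction4: 35 × £12 = £420
Optimal cost = £3780.
Saving = 4110 − 3780 = £330.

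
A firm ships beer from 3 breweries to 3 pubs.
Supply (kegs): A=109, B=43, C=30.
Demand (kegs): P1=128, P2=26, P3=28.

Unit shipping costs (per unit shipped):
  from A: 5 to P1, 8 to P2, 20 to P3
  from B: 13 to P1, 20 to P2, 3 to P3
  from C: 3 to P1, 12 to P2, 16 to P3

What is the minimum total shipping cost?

A cheapest plan:
  A to P1: 83 × 5 = 415
  A to P2: 26 × 8 = 208
  B to P1: 15 × 13 = 195
  B to P3: 28 × 3 = 84
  C to P1: 30 × 3 = 90
Total = 415 + 208 + 195 + 84 + 90 = 992.

992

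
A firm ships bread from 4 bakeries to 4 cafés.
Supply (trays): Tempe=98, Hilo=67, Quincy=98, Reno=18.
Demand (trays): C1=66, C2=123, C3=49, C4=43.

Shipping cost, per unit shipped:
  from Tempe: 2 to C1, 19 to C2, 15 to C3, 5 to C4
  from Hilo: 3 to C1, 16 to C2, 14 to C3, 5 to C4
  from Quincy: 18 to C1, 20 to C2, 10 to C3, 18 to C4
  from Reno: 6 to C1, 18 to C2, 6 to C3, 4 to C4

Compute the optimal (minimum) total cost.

A cheapest plan:
  Tempe–C1: 66 × 2 = 132
  Tempe–C4: 32 × 5 = 160
  Hilo–C2: 67 × 16 = 1072
  Quincy–C2: 56 × 20 = 1120
  Quincy–C3: 42 × 10 = 420
  Reno–C3: 7 × 6 = 42
  Reno–C4: 11 × 4 = 44
Total = 132 + 160 + 1072 + 1120 + 420 + 42 + 44 = 2990.

2990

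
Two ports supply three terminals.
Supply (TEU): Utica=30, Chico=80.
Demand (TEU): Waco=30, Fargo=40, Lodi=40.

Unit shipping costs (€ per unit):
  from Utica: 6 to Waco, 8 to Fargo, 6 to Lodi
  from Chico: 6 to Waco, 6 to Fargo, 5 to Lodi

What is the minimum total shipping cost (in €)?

An optimal shipping plan:
  Utica–Waco: 30 × €6 = €180
  Chico–Fargo: 40 × €6 = €240
  Chico–Lodi: 40 × €5 = €200
Total = 180 + 240 + 200 = €620.
(Supply check: Utica ships 30; Chico ships 80.)

620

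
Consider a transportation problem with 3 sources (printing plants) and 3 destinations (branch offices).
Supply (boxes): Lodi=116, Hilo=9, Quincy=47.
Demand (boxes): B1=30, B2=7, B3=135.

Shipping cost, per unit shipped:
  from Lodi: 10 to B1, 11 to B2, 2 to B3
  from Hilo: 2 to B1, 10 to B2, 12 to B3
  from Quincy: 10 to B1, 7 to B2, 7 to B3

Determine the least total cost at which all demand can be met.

One minimum-cost allocation:
  Lodi to B3: 116 boxes
  Hilo to B1: 9 boxes
  Quincy to B1: 21 boxes
  Quincy to B2: 7 boxes
  Quincy to B3: 19 boxes
Total cost = 642.

642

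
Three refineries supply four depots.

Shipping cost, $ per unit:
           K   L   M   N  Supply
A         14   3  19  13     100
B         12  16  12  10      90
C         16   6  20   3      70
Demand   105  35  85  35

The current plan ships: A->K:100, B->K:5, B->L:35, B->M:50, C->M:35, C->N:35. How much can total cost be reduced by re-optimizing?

665

Current plan cost = 100·14 + 5·12 + 35·16 + 50·12 + 35·20 + 35·3 = $3425.
Optimal plan:
  A→K: 65 kL
  A→L: 35 kL
  B→K: 5 kL
  B→M: 85 kL
  C→K: 35 kL
  C→N: 35 kL
Optimal cost = $2760.
Saving = 3425 − 2760 = $665.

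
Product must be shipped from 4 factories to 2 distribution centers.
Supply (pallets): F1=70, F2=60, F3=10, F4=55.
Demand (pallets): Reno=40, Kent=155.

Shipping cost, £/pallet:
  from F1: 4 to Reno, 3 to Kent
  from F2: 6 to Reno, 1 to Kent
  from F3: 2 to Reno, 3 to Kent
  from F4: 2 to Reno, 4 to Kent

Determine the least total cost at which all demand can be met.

An optimal shipping plan:
  F1–Kent: 70 × £3 = £210
  F2–Kent: 60 × £1 = £60
  F3–Kent: 10 × £3 = £30
  F4–Reno: 40 × £2 = £80
  F4–Kent: 15 × £4 = £60
Total = 210 + 60 + 30 + 80 + 60 = £440.
(Supply check: F1 ships 70; F2 ships 60; F3 ships 10; F4 ships 55.)

440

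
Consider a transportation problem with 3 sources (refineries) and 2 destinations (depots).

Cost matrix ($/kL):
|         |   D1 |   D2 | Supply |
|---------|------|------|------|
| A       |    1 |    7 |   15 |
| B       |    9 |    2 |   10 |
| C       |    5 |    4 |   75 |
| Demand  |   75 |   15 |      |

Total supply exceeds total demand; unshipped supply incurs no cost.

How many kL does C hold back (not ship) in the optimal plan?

Minimum-cost shipments:
  A→D1: 15 × $1 = $15
  B→D2: 10 × $2 = $20
  C→D1: 60 × $5 = $300
  C→D2: 5 × $4 = $20
Total cost = $355.
C ships 65 of its 75, leaving 10.

10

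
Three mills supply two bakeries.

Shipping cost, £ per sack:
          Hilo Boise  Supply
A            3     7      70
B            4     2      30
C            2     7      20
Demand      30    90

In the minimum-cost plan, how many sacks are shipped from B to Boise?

30

Solving gives:
  A→Hilo: 10 × £3 = £30
  A→Boise: 60 × £7 = £420
  B→Boise: 30 × £2 = £60
  C→Hilo: 20 × £2 = £40
Total cost = £550.
So B→Boise carries 30 sacks.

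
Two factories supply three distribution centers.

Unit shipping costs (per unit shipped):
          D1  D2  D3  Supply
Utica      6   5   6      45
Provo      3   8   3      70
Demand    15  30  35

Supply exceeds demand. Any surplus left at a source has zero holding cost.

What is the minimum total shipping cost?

An optimal shipping plan:
  Utica to D2: 30 × 5 = 150
  Provo to D1: 15 × 3 = 45
  Provo to D3: 35 × 3 = 105
Total = 150 + 45 + 105 = 300.
(Supply check: Utica ships 30; Provo ships 50.)

300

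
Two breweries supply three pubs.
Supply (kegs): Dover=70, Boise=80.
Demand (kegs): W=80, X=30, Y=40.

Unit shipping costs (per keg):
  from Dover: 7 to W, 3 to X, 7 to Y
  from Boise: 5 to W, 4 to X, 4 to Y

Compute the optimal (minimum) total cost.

730

Optimal allocation:
  Dover to W: 40 × 7 = 280
  Dover to X: 30 × 3 = 90
  Boise to W: 40 × 5 = 200
  Boise to Y: 40 × 4 = 160
Total = 280 + 90 + 200 + 160 = 730.
(Supply check: Dover ships 70; Boise ships 80.)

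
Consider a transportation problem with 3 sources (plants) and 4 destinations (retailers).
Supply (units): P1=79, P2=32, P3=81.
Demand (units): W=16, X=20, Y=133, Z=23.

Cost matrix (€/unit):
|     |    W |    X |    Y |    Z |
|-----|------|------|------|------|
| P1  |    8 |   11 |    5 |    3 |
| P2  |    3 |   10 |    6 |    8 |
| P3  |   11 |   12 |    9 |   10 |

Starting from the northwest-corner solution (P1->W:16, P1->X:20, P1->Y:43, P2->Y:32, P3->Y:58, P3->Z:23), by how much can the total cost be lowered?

Current plan cost = 16·8 + 20·11 + 43·5 + 32·6 + 58·9 + 23·10 = €1507.
Optimal plan:
  P1–Y: 56 × €5 = €280
  P1–Z: 23 × €3 = €69
  P2–W: 16 × €3 = €48
  P2–Y: 16 × €6 = €96
  P3–X: 20 × €12 = €240
  P3–Y: 61 × €9 = €549
Optimal cost = €1282.
Saving = 1507 − 1282 = €225.

225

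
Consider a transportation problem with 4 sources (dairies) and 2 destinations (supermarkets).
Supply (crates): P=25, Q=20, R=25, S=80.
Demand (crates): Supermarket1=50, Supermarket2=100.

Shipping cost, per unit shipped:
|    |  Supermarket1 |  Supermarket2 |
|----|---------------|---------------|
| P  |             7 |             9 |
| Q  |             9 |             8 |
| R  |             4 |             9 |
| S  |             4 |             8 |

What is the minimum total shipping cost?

An optimal shipping plan:
  P to Supermarket2: 25 crates
  Q to Supermarket2: 20 crates
  R to Supermarket1: 25 crates
  S to Supermarket1: 25 crates
  S to Supermarket2: 55 crates
Total cost = 1025.

1025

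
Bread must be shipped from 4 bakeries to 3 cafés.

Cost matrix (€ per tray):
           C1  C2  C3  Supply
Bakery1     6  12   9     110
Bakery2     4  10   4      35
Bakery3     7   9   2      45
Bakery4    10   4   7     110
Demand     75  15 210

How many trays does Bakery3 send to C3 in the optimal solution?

45

The minimum-cost plan:
  Bakery1->C1: 75 trays
  Bakery1->C3: 35 trays
  Bakery2->C3: 35 trays
  Bakery3->C3: 45 trays
  Bakery4->C2: 15 trays
  Bakery4->C3: 95 trays
Total cost = €1720.
So Bakery3→C3 carries 45 trays.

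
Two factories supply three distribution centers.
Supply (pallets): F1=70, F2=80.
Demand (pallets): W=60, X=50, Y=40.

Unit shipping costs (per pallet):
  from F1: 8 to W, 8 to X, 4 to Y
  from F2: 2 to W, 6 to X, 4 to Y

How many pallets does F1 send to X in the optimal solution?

30

Solving gives:
  F1→X: 30 × 8 = 240
  F1→Y: 40 × 4 = 160
  F2→W: 60 × 2 = 120
  F2→X: 20 × 6 = 120
Total cost = 640.
So F1→X carries 30 pallets.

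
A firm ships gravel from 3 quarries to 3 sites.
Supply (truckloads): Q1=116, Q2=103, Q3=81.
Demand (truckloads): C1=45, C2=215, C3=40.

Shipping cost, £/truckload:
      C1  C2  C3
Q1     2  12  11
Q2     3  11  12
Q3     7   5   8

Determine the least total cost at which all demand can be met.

2440

Optimal allocation:
  Q1->C1: 45 × £2 = £90
  Q1->C2: 31 × £12 = £372
  Q1->C3: 40 × £11 = £440
  Q2->C2: 103 × £11 = £1133
  Q3->C2: 81 × £5 = £405
Total = 90 + 372 + 440 + 1133 + 405 = £2440.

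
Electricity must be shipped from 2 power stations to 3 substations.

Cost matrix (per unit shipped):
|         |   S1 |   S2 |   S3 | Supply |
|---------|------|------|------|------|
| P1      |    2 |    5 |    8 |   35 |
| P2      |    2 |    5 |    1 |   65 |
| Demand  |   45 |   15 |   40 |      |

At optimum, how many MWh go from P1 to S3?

Solving gives:
  P1–S1: 35 × 2 = 70
  P2–S1: 10 × 2 = 20
  P2–S2: 15 × 5 = 75
  P2–S3: 40 × 1 = 40
Total cost = 205.
The route P1→S3 is not used.

0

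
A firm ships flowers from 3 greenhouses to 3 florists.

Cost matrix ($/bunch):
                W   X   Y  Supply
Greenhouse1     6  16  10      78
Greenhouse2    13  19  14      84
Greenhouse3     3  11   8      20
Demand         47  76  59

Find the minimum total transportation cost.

2268

An optimal shipping plan:
  Greenhouse1 to W: 47 × $6 = $282
  Greenhouse1 to Y: 31 × $10 = $310
  Greenhouse2 to X: 56 × $19 = $1064
  Greenhouse2 to Y: 28 × $14 = $392
  Greenhouse3 to X: 20 × $11 = $220
Total = 282 + 310 + 1064 + 392 + 220 = $2268.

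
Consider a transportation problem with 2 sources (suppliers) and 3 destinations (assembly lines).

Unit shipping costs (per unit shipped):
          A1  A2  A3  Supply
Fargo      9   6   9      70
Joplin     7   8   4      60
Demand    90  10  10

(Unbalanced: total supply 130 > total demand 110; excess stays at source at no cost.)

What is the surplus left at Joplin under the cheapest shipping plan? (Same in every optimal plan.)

0

Minimum-cost shipments:
  Fargo→A1: 40 × 9 = 360
  Fargo→A2: 10 × 6 = 60
  Joplin→A1: 50 × 7 = 350
  Joplin→A3: 10 × 4 = 40
Total cost = 810.
Joplin ships 60 of its 60, leaving 0.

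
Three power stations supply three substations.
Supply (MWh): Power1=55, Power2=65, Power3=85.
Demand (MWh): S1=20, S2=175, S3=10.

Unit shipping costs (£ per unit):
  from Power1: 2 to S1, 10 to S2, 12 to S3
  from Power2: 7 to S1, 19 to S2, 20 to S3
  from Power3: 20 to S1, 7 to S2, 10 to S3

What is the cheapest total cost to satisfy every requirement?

An optimal shipping plan:
  Power1→S2: 55 × £10 = £550
  Power2→S1: 20 × £7 = £140
  Power2→S2: 35 × £19 = £665
  Power2→S3: 10 × £20 = £200
  Power3→S2: 85 × £7 = £595
Total = 550 + 140 + 665 + 200 + 595 = £2150.
(Supply check: Power1 ships 55; Power2 ships 65; Power3 ships 85.)

2150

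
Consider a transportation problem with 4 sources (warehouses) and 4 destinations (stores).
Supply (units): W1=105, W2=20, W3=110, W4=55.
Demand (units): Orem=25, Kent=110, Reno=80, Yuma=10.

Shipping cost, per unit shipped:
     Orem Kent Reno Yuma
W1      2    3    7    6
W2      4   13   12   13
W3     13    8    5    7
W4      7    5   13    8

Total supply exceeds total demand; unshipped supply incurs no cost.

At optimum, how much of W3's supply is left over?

An optimal plan:
  W1–Orem: 5 × 2 = 10
  W1–Kent: 100 × 3 = 300
  W2–Orem: 20 × 4 = 80
  W3–Reno: 80 × 5 = 400
  W3–Yuma: 10 × 7 = 70
  W4–Kent: 10 × 5 = 50
Total cost = 910.
W3 ships 90 of its 110, leaving 20.

20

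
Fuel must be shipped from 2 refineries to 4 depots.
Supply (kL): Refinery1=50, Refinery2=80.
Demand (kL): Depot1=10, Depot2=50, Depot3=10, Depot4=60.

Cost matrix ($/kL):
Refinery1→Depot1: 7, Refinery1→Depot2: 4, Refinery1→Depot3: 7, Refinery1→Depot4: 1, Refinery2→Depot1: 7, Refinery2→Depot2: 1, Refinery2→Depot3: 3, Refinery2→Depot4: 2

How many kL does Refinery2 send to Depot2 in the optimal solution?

50

Optimal shipments:
  Refinery1–Depot4: 50 × $1 = $50
  Refinery2–Depot1: 10 × $7 = $70
  Refinery2–Depot2: 50 × $1 = $50
  Refinery2–Depot3: 10 × $3 = $30
  Refinery2–Depot4: 10 × $2 = $20
Total cost = $220.
So Refinery2→Depot2 carries 50 kL.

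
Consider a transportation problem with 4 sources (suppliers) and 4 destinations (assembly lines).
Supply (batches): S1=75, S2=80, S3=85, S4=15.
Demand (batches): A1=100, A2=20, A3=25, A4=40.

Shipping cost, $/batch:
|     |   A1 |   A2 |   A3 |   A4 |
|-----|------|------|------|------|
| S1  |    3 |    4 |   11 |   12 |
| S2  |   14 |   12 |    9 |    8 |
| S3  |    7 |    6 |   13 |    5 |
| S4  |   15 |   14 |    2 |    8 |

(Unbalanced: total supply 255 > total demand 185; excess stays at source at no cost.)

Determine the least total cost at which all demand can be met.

An optimal shipping plan:
  S1→A1: 75 × $3 = $225
  S2→A3: 10 × $9 = $90
  S3→A1: 25 × $7 = $175
  S3→A2: 20 × $6 = $120
  S3→A4: 40 × $5 = $200
  S4→A3: 15 × $2 = $30
Total = 225 + 90 + 175 + 120 + 200 + 30 = $840.

840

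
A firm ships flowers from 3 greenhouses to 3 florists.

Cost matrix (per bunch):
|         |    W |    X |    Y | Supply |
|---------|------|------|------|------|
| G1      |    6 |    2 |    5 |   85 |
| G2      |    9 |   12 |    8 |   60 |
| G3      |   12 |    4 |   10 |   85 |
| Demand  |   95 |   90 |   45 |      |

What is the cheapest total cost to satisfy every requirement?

Optimal allocation:
  G1–W: 35 bunches
  G1–X: 5 bunches
  G1–Y: 45 bunches
  G2–W: 60 bunches
  G3–X: 85 bunches
Total cost = 1325.

1325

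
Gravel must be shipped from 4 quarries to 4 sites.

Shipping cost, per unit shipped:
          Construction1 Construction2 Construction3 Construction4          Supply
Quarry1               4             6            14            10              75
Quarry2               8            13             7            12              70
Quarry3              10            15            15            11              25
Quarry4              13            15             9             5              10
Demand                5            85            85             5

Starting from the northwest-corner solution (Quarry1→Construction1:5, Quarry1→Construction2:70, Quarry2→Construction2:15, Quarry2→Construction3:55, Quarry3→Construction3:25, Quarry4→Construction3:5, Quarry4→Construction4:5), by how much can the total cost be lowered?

105

Current plan cost = 5·4 + 70·6 + 15·13 + 55·7 + 25·15 + 5·9 + 5·5 = 1465.
Optimal plan:
  Quarry1→Construction2: 75 × 6 = 450
  Quarry2→Construction3: 70 × 7 = 490
  Quarry3→Construction1: 5 × 10 = 50
  Quarry3→Construction2: 10 × 15 = 150
  Quarry3→Construction3: 10 × 15 = 150
  Quarry4→Construction3: 5 × 9 = 45
  Quarry4→Construction4: 5 × 5 = 25
Optimal cost = 1360.
Saving = 1465 − 1360 = 105.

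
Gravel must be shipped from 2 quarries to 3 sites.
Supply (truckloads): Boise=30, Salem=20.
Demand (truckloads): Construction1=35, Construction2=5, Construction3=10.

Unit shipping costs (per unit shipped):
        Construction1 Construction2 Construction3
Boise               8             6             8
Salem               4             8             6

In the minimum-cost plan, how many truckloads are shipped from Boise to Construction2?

5

Solving gives:
  Boise→Construction1: 15 × 8 = 120
  Boise→Construction2: 5 × 6 = 30
  Boise→Construction3: 10 × 8 = 80
  Salem→Construction1: 20 × 4 = 80
Total cost = 310.
So Boise→Construction2 carries 5 truckloads.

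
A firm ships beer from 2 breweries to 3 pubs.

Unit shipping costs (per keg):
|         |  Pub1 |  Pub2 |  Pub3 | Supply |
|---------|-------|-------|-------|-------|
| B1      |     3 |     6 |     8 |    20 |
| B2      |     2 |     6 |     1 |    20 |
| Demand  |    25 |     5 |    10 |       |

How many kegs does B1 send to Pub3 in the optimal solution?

Solving gives:
  B1→Pub1: 15 × 3 = 45
  B1→Pub2: 5 × 6 = 30
  B2→Pub1: 10 × 2 = 20
  B2→Pub3: 10 × 1 = 10
Total cost = 105.
The route B1→Pub3 is not used.

0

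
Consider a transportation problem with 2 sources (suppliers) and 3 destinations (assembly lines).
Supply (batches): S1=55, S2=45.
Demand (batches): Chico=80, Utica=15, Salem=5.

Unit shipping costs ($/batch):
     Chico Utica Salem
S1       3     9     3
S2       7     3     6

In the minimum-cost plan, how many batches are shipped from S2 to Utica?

Solving gives:
  S1 to Chico: 55 × $3 = $165
  S2 to Chico: 25 × $7 = $175
  S2 to Utica: 15 × $3 = $45
  S2 to Salem: 5 × $6 = $30
Total cost = $415.
So S2→Utica carries 15 batches.

15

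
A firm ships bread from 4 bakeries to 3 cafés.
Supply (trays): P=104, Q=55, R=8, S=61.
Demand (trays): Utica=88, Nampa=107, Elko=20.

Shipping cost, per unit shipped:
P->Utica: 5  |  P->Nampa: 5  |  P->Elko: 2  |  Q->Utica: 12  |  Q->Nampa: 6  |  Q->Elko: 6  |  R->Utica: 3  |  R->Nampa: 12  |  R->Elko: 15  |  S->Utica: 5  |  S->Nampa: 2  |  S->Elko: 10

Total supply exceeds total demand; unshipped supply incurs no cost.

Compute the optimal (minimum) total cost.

858

An optimal shipping plan:
  P→Utica: 80 × 5 = 400
  P→Nampa: 4 × 5 = 20
  P→Elko: 20 × 2 = 40
  Q→Nampa: 42 × 6 = 252
  R→Utica: 8 × 3 = 24
  S→Nampa: 61 × 2 = 122
Total = 400 + 20 + 40 + 252 + 24 + 122 = 858.
(Supply check: P ships 104; Q ships 42; R ships 8; S ships 61.)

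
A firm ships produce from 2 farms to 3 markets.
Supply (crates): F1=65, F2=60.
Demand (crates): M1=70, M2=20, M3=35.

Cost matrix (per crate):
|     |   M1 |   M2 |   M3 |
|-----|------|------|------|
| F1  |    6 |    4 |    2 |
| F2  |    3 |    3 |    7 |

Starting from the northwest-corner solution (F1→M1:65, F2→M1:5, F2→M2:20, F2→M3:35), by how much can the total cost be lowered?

320

Current plan cost = 65·6 + 5·3 + 20·3 + 35·7 = 710.
Optimal plan:
  F1–M1: 10 crates
  F1–M2: 20 crates
  F1–M3: 35 crates
  F2–M1: 60 crates
Optimal cost = 390.
Saving = 710 − 390 = 320.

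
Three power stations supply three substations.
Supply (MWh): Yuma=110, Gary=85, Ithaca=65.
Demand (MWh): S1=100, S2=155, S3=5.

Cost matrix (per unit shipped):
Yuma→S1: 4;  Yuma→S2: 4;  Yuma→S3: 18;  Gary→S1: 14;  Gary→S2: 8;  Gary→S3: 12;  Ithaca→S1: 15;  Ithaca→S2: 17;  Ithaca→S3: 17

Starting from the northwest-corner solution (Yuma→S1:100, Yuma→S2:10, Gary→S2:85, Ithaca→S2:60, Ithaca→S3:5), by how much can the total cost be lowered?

Current plan cost = 100·4 + 10·4 + 85·8 + 60·17 + 5·17 = 2225.
Optimal plan:
  Yuma→S1: 40 × 4 = 160
  Yuma→S2: 70 × 4 = 280
  Gary→S2: 85 × 8 = 680
  Ithaca→S1: 60 × 15 = 900
  Ithaca→S3: 5 × 17 = 85
Optimal cost = 2105.
Saving = 2225 − 2105 = 120.

120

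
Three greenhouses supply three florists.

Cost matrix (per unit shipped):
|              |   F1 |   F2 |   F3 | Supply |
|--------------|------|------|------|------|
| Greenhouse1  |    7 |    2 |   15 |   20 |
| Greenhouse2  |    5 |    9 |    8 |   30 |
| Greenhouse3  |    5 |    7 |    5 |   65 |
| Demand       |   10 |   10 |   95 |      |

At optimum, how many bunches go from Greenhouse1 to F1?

Optimal shipments:
  Greenhouse1 to F1: 10 bunches
  Greenhouse1 to F2: 10 bunches
  Greenhouse2 to F3: 30 bunches
  Greenhouse3 to F3: 65 bunches
Total cost = 655.
So Greenhouse1→F1 carries 10 bunches.

10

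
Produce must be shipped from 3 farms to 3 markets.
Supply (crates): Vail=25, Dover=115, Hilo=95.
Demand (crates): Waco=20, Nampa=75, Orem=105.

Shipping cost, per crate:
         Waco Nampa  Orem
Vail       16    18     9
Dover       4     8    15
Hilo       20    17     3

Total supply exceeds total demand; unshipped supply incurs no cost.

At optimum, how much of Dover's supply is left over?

An optimal plan:
  Vail–Orem: 10 × 9 = 90
  Dover–Waco: 20 × 4 = 80
  Dover–Nampa: 75 × 8 = 600
  Hilo–Orem: 95 × 3 = 285
Total cost = 1055.
Dover ships 95 of its 115, leaving 20.

20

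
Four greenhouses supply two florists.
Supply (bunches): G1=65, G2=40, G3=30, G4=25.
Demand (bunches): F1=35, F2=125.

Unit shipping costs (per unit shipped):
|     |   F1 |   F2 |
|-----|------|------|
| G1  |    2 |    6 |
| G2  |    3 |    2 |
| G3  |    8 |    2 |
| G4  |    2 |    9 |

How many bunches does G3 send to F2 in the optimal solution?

30

Solving gives:
  G1->F1: 10 × 2 = 20
  G1->F2: 55 × 6 = 330
  G2->F2: 40 × 2 = 80
  G3->F2: 30 × 2 = 60
  G4->F1: 25 × 2 = 50
Total cost = 540.
So G3→F2 carries 30 bunches.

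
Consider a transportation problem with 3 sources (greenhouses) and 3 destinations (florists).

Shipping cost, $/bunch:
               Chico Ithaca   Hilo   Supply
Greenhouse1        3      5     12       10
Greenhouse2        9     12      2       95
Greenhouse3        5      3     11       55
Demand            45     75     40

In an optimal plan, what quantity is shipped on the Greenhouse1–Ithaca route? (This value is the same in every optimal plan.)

Solving gives:
  Greenhouse1->Ithaca: 10 × $5 = $50
  Greenhouse2->Chico: 45 × $9 = $405
  Greenhouse2->Ithaca: 10 × $12 = $120
  Greenhouse2->Hilo: 40 × $2 = $80
  Greenhouse3->Ithaca: 55 × $3 = $165
Total cost = $820.
So Greenhouse1→Ithaca carries 10 bunches.

10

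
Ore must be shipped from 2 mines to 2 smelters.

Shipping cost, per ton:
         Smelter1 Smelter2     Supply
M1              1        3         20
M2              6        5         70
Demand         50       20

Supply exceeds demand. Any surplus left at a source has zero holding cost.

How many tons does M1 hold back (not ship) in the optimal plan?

0

An optimal plan:
  M1 to Smelter1: 20 × 1 = 20
  M2 to Smelter1: 30 × 6 = 180
  M2 to Smelter2: 20 × 5 = 100
Total cost = 300.
M1 ships 20 of its 20, leaving 0.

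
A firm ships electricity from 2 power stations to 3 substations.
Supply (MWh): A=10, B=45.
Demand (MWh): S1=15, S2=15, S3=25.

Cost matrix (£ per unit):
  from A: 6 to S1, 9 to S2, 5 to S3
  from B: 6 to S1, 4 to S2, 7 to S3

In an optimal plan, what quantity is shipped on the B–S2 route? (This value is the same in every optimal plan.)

Solving gives:
  A–S3: 10 × £5 = £50
  B–S1: 15 × £6 = £90
  B–S2: 15 × £4 = £60
  B–S3: 15 × £7 = £105
Total cost = £305.
So B→S2 carries 15 MWh.

15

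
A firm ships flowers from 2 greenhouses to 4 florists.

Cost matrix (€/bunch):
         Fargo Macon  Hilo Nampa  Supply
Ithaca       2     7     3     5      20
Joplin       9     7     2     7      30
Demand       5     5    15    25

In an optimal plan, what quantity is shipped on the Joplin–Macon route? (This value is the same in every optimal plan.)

5

The minimum-cost plan:
  Ithaca to Fargo: 5 × €2 = €10
  Ithaca to Nampa: 15 × €5 = €75
  Joplin to Macon: 5 × €7 = €35
  Joplin to Hilo: 15 × €2 = €30
  Joplin to Nampa: 10 × €7 = €70
Total cost = €220.
So Joplin→Macon carries 5 bunches.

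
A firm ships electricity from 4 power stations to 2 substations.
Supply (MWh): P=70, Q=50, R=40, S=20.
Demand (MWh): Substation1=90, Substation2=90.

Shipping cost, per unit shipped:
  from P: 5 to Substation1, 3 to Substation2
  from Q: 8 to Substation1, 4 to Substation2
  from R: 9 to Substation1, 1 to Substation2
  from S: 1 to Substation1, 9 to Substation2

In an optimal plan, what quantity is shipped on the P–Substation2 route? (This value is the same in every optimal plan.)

0

The minimum-cost plan:
  P→Substation1: 70 × 5 = 350
  Q→Substation2: 50 × 4 = 200
  R→Substation2: 40 × 1 = 40
  S→Substation1: 20 × 1 = 20
Total cost = 610.
The route P→Substation2 is not used.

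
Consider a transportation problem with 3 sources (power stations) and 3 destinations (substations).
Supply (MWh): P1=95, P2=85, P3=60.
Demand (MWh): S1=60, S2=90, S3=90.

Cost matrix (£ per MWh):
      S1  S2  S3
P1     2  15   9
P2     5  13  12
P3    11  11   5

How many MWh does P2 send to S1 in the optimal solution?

0

The minimum-cost plan:
  P1→S1: 60 × £2 = £120
  P1→S2: 5 × £15 = £75
  P1→S3: 30 × £9 = £270
  P2→S2: 85 × £13 = £1105
  P3→S3: 60 × £5 = £300
Total cost = £1870.
The route P2→S1 is not used.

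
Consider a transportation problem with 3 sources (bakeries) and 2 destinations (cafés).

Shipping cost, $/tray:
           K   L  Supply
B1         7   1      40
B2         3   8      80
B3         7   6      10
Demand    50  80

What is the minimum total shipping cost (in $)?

An optimal shipping plan:
  B1→L: 40 × $1 = $40
  B2→K: 50 × $3 = $150
  B2→L: 30 × $8 = $240
  B3→L: 10 × $6 = $60
Total = 40 + 150 + 240 + 60 = $490.
(Supply check: B1 ships 40; B2 ships 80; B3 ships 10.)

490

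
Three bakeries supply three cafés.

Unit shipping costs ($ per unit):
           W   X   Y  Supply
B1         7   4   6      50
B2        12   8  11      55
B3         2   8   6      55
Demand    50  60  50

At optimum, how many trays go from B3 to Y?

5

Solving gives:
  B1→X: 5 × $4 = $20
  B1→Y: 45 × $6 = $270
  B2→X: 55 × $8 = $440
  B3→W: 50 × $2 = $100
  B3→Y: 5 × $6 = $30
Total cost = $860.
So B3→Y carries 5 trays.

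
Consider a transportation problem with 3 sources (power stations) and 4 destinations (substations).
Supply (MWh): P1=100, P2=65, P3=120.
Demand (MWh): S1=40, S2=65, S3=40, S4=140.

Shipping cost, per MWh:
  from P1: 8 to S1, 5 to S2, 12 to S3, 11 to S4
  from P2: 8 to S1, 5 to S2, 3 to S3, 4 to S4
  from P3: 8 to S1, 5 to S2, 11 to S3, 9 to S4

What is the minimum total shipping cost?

1900

An optimal shipping plan:
  P1->S1: 35 × 8 = 280
  P1->S2: 65 × 5 = 325
  P2->S3: 40 × 3 = 120
  P2->S4: 25 × 4 = 100
  P3->S1: 5 × 8 = 40
  P3->S4: 115 × 9 = 1035
Total = 280 + 325 + 120 + 100 + 40 + 1035 = 1900.
(Supply check: P1 ships 100; P2 ships 65; P3 ships 120.)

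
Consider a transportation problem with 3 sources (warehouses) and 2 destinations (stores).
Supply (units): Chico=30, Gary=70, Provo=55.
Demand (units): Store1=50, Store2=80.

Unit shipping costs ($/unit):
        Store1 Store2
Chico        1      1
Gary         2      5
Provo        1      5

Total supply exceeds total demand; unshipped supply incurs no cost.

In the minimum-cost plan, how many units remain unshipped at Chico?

0

An optimal plan:
  Chico to Store2: 30 × $1 = $30
  Gary to Store2: 45 × $5 = $225
  Provo to Store1: 50 × $1 = $50
  Provo to Store2: 5 × $5 = $25
Total cost = $330.
Chico ships 30 of its 30, leaving 0.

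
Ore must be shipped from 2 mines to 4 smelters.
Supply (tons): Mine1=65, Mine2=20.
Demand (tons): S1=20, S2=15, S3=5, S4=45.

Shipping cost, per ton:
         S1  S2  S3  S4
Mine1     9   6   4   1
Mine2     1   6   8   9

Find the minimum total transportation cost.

An optimal shipping plan:
  Mine1 to S2: 15 × 6 = 90
  Mine1 to S3: 5 × 4 = 20
  Mine1 to S4: 45 × 1 = 45
  Mine2 to S1: 20 × 1 = 20
Total = 90 + 20 + 45 + 20 = 175.
(Supply check: Mine1 ships 65; Mine2 ships 20.)

175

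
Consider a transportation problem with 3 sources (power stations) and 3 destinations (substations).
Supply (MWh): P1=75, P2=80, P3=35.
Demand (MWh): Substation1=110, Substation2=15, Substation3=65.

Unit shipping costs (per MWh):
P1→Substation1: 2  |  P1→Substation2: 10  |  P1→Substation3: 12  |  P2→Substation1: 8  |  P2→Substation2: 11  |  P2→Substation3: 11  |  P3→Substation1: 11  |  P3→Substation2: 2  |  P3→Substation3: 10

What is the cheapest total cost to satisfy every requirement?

1155

One minimum-cost allocation:
  P1→Substation1: 75 × 2 = 150
  P2→Substation1: 35 × 8 = 280
  P2→Substation3: 45 × 11 = 495
  P3→Substation2: 15 × 2 = 30
  P3→Substation3: 20 × 10 = 200
Total = 150 + 280 + 495 + 30 + 200 = 1155.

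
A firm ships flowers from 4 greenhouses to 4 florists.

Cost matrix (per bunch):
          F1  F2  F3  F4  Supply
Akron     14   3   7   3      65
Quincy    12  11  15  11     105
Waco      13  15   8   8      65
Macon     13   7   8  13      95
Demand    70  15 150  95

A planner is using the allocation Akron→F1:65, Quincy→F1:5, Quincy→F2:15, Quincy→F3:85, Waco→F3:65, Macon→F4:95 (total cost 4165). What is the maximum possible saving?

1475

Current plan cost = 65·14 + 5·12 + 15·11 + 85·15 + 65·8 + 95·13 = 4165.
Optimal plan:
  Akron–F2: 5 × 3 = 15
  Akron–F4: 60 × 3 = 180
  Quincy–F1: 70 × 12 = 840
  Quincy–F4: 35 × 11 = 385
  Waco–F3: 65 × 8 = 520
  Macon–F2: 10 × 7 = 70
  Macon–F3: 85 × 8 = 680
Optimal cost = 2690.
Saving = 4165 − 2690 = 1475.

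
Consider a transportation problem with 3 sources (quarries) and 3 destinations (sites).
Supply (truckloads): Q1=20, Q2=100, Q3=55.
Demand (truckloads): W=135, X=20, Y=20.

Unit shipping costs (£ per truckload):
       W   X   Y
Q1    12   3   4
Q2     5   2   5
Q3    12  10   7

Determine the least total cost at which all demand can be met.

Optimal allocation:
  Q1 to X: 20 × £3 = £60
  Q2 to W: 100 × £5 = £500
  Q3 to W: 35 × £12 = £420
  Q3 to Y: 20 × £7 = £140
Total = 60 + 500 + 420 + 140 = £1120.

1120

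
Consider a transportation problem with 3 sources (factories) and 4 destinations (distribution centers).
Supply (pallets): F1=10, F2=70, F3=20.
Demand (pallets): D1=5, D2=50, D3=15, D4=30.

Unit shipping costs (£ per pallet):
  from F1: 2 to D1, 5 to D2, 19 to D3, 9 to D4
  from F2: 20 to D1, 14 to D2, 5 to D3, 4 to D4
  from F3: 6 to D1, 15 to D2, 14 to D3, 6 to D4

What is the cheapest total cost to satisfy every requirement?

850

An optimal shipping plan:
  F1 to D2: 10 pallets
  F2 to D2: 25 pallets
  F2 to D3: 15 pallets
  F2 to D4: 30 pallets
  F3 to D1: 5 pallets
  F3 to D2: 15 pallets
Total cost = £850.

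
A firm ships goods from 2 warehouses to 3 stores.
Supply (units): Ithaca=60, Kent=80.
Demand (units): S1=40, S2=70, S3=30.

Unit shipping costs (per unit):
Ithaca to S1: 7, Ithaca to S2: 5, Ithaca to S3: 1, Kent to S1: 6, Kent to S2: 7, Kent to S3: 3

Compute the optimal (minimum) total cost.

Optimal allocation:
  Ithaca→S2: 60 × 5 = 300
  Kent→S1: 40 × 6 = 240
  Kent→S2: 10 × 7 = 70
  Kent→S3: 30 × 3 = 90
Total = 300 + 240 + 70 + 90 = 700.
(Supply check: Ithaca ships 60; Kent ships 80.)

700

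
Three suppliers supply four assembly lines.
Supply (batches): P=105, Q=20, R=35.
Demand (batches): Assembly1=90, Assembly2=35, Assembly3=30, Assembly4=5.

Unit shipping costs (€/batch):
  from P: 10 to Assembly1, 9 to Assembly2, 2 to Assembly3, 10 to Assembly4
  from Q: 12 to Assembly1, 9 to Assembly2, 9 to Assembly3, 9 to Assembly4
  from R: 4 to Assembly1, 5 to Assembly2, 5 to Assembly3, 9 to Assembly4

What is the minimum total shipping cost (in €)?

Optimal allocation:
  P–Assembly1: 55 × €10 = €550
  P–Assembly2: 20 × €9 = €180
  P–Assembly3: 30 × €2 = €60
  Q–Assembly2: 15 × €9 = €135
  Q–Assembly4: 5 × €9 = €45
  R–Assembly1: 35 × €4 = €140
Total = 550 + 180 + 60 + 135 + 45 + 140 = €1110.
(Supply check: P ships 105; Q ships 20; R ships 35.)

1110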